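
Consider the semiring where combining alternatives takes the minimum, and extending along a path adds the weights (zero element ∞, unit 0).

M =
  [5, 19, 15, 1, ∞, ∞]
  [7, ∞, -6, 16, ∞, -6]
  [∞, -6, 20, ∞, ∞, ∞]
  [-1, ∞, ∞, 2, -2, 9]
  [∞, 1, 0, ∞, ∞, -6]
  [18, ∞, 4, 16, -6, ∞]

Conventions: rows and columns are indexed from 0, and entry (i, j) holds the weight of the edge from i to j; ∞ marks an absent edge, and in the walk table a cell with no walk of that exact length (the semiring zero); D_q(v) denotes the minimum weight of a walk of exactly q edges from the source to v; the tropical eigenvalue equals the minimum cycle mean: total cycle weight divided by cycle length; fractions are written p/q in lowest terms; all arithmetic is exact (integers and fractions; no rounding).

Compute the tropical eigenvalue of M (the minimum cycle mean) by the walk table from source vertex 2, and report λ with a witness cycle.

q=0: [∞, ∞, 0, ∞, ∞, ∞]
q=1: [∞, -6, 20, ∞, ∞, ∞]
q=2: [1, 14, -12, 10, ∞, -12]
q=3: [6, -18, -8, 2, -18, 8]
q=4: [-11, -17, -24, -2, 0, -24]
q=5: [-10, -30, -23, -10, -30, -23]
q=6: [-23, -29, -36, -14, -29, -36]
Optimal cycle mean attained by: cycle 1->2->1, total (-6) + (-6), length 2.
Answer: λ = -6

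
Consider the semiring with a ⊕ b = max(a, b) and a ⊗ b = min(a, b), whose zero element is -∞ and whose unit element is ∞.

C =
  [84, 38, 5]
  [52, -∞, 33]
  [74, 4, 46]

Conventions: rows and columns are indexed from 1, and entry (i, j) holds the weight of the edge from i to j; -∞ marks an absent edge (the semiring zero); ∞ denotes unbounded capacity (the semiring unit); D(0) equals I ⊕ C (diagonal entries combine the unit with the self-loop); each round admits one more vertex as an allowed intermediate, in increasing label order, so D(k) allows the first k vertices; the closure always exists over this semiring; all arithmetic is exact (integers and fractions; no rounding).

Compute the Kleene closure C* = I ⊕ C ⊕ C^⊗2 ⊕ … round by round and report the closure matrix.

D(0):
  [∞, 38, 5]
  [52, ∞, 33]
  [74, 4, ∞]
D(1):
  [∞, 38, 5]
  [52, ∞, 33]
  [74, 38, ∞]
D(2):
  [∞, 38, 33]
  [52, ∞, 33]
  [74, 38, ∞]
D(3):
  [∞, 38, 33]
  [52, ∞, 33]
  [74, 38, ∞]
Answer: C* = [[∞, 38, 33], [52, ∞, 33], [74, 38, ∞]]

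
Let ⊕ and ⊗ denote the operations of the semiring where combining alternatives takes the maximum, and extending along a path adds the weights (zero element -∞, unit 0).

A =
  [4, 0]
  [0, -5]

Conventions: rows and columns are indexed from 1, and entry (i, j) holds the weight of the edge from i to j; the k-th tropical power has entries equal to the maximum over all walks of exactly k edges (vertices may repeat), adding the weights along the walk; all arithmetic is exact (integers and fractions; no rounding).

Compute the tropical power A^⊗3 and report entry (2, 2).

A^⊗2:
  [8, 4]
  [4, 0]
A^⊗3:
  [12, 8]
  [8, 4]
Key observation: the optimum is the walk 2->1->1->2, with weight 0 + 4 + 0 = 4.
Optimal value attained by: walk 2->1->1->2.
Answer: (A^⊗3)[2][2] = 4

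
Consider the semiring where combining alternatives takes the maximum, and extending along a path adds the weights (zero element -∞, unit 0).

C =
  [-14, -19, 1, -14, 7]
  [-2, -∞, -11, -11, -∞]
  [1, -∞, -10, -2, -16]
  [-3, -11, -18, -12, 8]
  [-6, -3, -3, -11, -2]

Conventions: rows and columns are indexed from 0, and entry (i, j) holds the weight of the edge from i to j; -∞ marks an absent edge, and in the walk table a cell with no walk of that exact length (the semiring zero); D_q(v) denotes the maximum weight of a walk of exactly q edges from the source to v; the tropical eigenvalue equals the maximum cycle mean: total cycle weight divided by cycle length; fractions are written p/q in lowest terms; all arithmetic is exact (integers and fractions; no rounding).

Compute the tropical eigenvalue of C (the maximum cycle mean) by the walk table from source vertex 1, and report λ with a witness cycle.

q=0: [-∞, 0, -∞, -∞, -∞]
q=1: [-2, -∞, -11, -11, -∞]
q=2: [-10, -21, -1, -13, 5]
q=3: [0, 2, 2, -3, 3]
q=4: [3, 0, 1, 0, 7]
q=5: [2, 4, 4, -1, 10]
Optimal cycle mean attained by: cycle 0->4->2->0, total 7 + (-3) + 1, length 3.
Answer: λ = 5/3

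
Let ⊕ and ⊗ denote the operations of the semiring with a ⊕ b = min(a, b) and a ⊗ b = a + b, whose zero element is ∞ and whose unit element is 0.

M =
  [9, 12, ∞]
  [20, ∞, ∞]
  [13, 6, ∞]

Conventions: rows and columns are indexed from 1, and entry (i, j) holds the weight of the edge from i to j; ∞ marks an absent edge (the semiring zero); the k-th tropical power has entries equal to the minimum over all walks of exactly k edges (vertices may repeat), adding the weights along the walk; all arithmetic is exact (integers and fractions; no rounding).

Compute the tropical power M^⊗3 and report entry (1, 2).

M^⊗2:
  [18, 21, ∞]
  [29, 32, ∞]
  [22, 25, ∞]
M^⊗3:
  [27, 30, ∞]
  [38, 41, ∞]
  [31, 34, ∞]
Key observation: the optimum is the walk 1->1->1->2, with weight 9 + 9 + 12 = 30.
Optimal value attained by: walk 1->1->1->2.
Answer: (M^⊗3)[1][2] = 30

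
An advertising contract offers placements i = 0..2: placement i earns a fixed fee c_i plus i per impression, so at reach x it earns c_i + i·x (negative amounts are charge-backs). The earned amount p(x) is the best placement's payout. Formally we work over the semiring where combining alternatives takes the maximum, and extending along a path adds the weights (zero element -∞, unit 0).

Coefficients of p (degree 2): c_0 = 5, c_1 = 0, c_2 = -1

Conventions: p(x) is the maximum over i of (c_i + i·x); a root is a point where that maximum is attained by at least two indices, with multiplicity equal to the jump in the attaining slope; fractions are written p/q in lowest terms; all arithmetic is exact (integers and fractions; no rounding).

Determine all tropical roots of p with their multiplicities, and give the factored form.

hull edge (i=0, c=5) to (i=2, c=-1): slope -3, span 2
Factored form: p(x) = -1 ⊗ (x ⊕ 3) ⊗ (x ⊕ 3)
Answer: roots = 3 (mult 2)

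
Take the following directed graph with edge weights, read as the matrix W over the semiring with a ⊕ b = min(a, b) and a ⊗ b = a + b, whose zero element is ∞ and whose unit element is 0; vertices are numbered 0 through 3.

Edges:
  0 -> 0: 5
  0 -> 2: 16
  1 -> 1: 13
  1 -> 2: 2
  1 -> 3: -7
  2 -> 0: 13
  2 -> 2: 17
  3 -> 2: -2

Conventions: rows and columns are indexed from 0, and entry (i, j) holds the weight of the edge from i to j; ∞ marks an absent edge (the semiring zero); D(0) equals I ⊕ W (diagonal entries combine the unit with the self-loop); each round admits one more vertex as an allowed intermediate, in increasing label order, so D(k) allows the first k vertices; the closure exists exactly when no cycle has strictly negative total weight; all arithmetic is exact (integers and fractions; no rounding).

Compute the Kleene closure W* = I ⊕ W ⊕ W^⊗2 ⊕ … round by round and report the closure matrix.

D(0):
  [0, ∞, 16, ∞]
  [∞, 0, 2, -7]
  [13, ∞, 0, ∞]
  [∞, ∞, -2, 0]
D(1):
  [0, ∞, 16, ∞]
  [∞, 0, 2, -7]
  [13, ∞, 0, ∞]
  [∞, ∞, -2, 0]
D(2):
  [0, ∞, 16, ∞]
  [∞, 0, 2, -7]
  [13, ∞, 0, ∞]
  [∞, ∞, -2, 0]
D(3):
  [0, ∞, 16, ∞]
  [15, 0, 2, -7]
  [13, ∞, 0, ∞]
  [11, ∞, -2, 0]
D(4):
  [0, ∞, 16, ∞]
  [4, 0, -9, -7]
  [13, ∞, 0, ∞]
  [11, ∞, -2, 0]
Answer: W* = [[0, ∞, 16, ∞], [4, 0, -9, -7], [13, ∞, 0, ∞], [11, ∞, -2, 0]]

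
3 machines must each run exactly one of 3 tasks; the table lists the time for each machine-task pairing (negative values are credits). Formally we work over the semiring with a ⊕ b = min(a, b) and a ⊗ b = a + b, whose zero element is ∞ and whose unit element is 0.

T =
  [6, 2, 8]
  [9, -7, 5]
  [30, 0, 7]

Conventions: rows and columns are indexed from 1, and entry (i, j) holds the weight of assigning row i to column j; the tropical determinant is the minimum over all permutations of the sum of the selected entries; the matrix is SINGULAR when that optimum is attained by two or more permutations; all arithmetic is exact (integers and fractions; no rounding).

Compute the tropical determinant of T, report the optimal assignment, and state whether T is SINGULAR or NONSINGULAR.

σ = (1, 2, 3): 6 + (-7) + 7 = 6
σ = (1, 3, 2): 6 + 5 + 0 = 11
σ = (2, 1, 3): 2 + 9 + 7 = 18
σ = (2, 3, 1): 2 + 5 + 30 = 37
σ = (3, 1, 2): 8 + 9 + 0 = 17
σ = (3, 2, 1): 8 + (-7) + 30 = 31
Optimal value attained by: σ = (1, 2, 3).
Answer: det⊕(T) = 6; verdict: NONSINGULAR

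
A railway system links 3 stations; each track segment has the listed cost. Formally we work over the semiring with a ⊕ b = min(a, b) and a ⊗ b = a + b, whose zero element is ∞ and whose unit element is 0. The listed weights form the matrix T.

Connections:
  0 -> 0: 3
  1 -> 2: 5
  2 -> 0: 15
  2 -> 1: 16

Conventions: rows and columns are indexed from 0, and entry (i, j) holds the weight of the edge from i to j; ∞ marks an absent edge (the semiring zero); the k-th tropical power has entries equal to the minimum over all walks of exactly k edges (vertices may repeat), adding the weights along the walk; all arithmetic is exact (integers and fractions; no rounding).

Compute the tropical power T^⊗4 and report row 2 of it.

T^⊗2:
  [6, ∞, ∞]
  [20, 21, ∞]
  [18, ∞, 21]
T^⊗3:
  [9, ∞, ∞]
  [23, ∞, 26]
  [21, 37, ∞]
T^⊗4:
  [12, ∞, ∞]
  [26, 42, ∞]
  [24, ∞, 42]
Answer: row 2 of T^⊗4 = [24, ∞, 42]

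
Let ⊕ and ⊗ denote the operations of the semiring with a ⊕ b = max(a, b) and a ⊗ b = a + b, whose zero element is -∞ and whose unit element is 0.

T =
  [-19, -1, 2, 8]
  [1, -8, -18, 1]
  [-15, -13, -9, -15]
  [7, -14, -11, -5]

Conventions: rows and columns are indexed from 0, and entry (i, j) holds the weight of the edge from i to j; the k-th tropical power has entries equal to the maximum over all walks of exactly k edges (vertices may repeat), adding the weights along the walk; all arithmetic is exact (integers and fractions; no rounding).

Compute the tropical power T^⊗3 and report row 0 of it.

T^⊗2:
  [15, -6, -3, 3]
  [8, 0, 3, 9]
  [-8, -16, -13, -7]
  [2, 6, 9, 15]
T^⊗3:
  [10, 14, 17, 23]
  [16, 7, 10, 16]
  [0, -9, -6, 0]
  [22, 1, 4, 10]
Answer: row 0 of T^⊗3 = [10, 14, 17, 23]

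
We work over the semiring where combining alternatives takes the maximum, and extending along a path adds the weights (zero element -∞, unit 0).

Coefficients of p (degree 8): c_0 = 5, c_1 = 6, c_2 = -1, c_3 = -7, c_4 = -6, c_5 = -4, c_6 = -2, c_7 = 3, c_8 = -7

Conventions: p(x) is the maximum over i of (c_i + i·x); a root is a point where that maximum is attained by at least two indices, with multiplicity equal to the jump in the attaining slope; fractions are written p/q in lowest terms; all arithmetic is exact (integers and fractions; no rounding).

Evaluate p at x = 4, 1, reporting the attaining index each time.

p(4) = max(5+0·4=5, 6+1·4=10, -1+2·4=7, -7+3·4=5, -6+4·4=10, -4+5·4=16, -2+6·4=22, 3+7·4=31, -7+8·4=25) = 31 (attained by i=7)
p(1) = max(5+0·1=5, 6+1·1=7, -1+2·1=1, -7+3·1=-4, -6+4·1=-2, -4+5·1=1, -2+6·1=4, 3+7·1=10, -7+8·1=1) = 10 (attained by i=7)
Answer: p(4) = 31; p(1) = 10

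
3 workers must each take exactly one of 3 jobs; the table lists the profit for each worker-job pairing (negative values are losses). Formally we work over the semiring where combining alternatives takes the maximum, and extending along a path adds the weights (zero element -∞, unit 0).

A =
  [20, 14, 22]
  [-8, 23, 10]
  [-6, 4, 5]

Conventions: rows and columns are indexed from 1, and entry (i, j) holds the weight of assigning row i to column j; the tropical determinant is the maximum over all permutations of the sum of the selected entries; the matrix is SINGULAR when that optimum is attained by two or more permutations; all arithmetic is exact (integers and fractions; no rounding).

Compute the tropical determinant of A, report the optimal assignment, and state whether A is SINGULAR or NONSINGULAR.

σ = (1, 2, 3): 20 + 23 + 5 = 48
σ = (1, 3, 2): 20 + 10 + 4 = 34
σ = (2, 1, 3): 14 + (-8) + 5 = 11
σ = (2, 3, 1): 14 + 10 + (-6) = 18
σ = (3, 1, 2): 22 + (-8) + 4 = 18
σ = (3, 2, 1): 22 + 23 + (-6) = 39
Optimal value attained by: σ = (1, 2, 3).
Answer: det⊕(A) = 48; verdict: NONSINGULAR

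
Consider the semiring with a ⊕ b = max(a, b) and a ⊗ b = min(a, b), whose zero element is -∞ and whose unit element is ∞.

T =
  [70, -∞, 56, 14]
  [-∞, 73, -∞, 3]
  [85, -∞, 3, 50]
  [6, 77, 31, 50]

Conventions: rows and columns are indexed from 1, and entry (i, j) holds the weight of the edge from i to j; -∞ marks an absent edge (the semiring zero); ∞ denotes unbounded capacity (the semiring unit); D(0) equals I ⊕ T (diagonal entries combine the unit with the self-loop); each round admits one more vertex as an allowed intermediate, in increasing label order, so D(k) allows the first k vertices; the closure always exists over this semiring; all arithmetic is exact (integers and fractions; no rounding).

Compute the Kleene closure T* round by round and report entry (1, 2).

D(0):
  [∞, -∞, 56, 14]
  [-∞, ∞, -∞, 3]
  [85, -∞, ∞, 50]
  [6, 77, 31, ∞]
D(1):
  [∞, -∞, 56, 14]
  [-∞, ∞, -∞, 3]
  [85, -∞, ∞, 50]
  [6, 77, 31, ∞]
D(2):
  [∞, -∞, 56, 14]
  [-∞, ∞, -∞, 3]
  [85, -∞, ∞, 50]
  [6, 77, 31, ∞]
D(3):
  [∞, -∞, 56, 50]
  [-∞, ∞, -∞, 3]
  [85, -∞, ∞, 50]
  [31, 77, 31, ∞]
D(4):
  [∞, 50, 56, 50]
  [3, ∞, 3, 3]
  [85, 50, ∞, 50]
  [31, 77, 31, ∞]
Answer: T*[1][2] = 50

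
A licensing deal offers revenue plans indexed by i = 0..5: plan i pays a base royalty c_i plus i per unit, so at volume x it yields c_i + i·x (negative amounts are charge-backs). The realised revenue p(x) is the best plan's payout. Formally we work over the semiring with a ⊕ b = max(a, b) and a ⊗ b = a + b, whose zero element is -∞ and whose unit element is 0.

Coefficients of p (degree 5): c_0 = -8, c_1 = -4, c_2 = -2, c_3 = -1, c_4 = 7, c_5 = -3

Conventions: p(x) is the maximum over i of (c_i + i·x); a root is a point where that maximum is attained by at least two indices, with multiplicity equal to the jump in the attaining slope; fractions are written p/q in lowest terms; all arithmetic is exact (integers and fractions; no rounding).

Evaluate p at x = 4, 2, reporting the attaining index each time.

p(4) = max(-8+0·4=-8, -4+1·4=0, -2+2·4=6, -1+3·4=11, 7+4·4=23, -3+5·4=17) = 23 (attained by i=4)
p(2) = max(-8+0·2=-8, -4+1·2=-2, -2+2·2=2, -1+3·2=5, 7+4·2=15, -3+5·2=7) = 15 (attained by i=4)
Answer: p(4) = 23; p(2) = 15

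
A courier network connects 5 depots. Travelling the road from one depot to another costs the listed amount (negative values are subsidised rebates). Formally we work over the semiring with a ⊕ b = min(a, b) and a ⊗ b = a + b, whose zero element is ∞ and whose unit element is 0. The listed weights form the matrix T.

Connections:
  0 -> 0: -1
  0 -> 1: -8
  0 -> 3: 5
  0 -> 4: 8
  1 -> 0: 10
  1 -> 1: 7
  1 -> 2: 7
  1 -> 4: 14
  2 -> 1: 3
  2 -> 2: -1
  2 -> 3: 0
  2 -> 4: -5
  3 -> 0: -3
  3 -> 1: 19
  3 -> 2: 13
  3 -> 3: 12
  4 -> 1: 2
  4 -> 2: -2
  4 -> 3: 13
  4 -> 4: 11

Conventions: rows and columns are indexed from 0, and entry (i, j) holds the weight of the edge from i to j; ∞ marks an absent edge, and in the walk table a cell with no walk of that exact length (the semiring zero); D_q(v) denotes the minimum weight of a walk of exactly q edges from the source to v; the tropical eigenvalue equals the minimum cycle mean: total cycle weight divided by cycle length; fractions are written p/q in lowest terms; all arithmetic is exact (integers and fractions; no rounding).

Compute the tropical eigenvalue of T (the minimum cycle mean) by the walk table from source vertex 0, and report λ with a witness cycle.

q=0: [0, ∞, ∞, ∞, ∞]
q=1: [-1, -8, ∞, 5, 8]
q=2: [-2, -9, -1, 4, 6]
q=3: [-3, -10, -2, -1, -6]
q=4: [-4, -11, -8, -2, -7]
q=5: [-5, -12, -9, -8, -13]
Optimal cycle mean attained by: cycle 2->4->2, total (-5) + (-2), length 2.
Answer: λ = -7/2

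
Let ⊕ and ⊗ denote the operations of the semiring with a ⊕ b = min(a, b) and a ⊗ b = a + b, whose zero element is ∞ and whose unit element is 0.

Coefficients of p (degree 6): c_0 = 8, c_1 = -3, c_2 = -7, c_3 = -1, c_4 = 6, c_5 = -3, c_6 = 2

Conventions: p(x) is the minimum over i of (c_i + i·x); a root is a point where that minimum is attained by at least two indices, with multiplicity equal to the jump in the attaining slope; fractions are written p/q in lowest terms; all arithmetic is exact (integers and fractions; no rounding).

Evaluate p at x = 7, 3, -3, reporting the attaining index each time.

p(7) = min(8+0·7=8, -3+1·7=4, -7+2·7=7, -1+3·7=20, 6+4·7=34, -3+5·7=32, 2+6·7=44) = 4 (attained by i=1)
p(3) = min(8+0·3=8, -3+1·3=0, -7+2·3=-1, -1+3·3=8, 6+4·3=18, -3+5·3=12, 2+6·3=20) = -1 (attained by i=2)
p(-3) = min(8+0·(-3)=8, -3+1·(-3)=-6, -7+2·(-3)=-13, -1+3·(-3)=-10, 6+4·(-3)=-6, -3+5·(-3)=-18, 2+6·(-3)=-16) = -18 (attained by i=5)
Answer: p(7) = 4; p(3) = -1; p(-3) = -18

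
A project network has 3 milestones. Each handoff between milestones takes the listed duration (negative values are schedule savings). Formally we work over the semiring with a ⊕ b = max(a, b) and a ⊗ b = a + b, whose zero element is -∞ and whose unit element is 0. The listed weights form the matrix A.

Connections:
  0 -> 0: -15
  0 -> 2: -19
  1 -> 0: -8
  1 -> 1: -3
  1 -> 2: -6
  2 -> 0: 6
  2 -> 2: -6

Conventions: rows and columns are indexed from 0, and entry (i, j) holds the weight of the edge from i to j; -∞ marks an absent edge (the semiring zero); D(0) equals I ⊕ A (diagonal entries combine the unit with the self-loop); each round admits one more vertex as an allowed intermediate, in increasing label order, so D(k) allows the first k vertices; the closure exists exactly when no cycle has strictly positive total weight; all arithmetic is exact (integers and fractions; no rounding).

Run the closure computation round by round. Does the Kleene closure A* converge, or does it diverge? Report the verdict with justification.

D(0):
  [0, -∞, -19]
  [-8, 0, -6]
  [6, -∞, 0]
D(1):
  [0, -∞, -19]
  [-8, 0, -6]
  [6, -∞, 0]
D(2):
  [0, -∞, -19]
  [-8, 0, -6]
  [6, -∞, 0]
D(3):
  [0, -∞, -19]
  [0, 0, -6]
  [6, -∞, 0]
Key observation: every diagonal entry stays at the unit through all rounds, so no improving cycle exists.
Answer: CONVERGES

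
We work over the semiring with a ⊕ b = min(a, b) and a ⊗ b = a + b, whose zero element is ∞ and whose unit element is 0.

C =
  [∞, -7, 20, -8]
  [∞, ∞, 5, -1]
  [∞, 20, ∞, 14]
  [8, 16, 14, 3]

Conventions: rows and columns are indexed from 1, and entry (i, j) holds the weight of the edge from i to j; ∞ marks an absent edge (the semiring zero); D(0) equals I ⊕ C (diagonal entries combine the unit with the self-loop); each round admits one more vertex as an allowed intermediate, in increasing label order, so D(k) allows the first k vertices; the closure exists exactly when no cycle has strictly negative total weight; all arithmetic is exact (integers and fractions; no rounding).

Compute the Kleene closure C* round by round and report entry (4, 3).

D(0):
  [0, -7, 20, -8]
  [∞, 0, 5, -1]
  [∞, 20, 0, 14]
  [8, 16, 14, 0]
D(1):
  [0, -7, 20, -8]
  [∞, 0, 5, -1]
  [∞, 20, 0, 14]
  [8, 1, 14, 0]
D(2):
  [0, -7, -2, -8]
  [∞, 0, 5, -1]
  [∞, 20, 0, 14]
  [8, 1, 6, 0]
D(3):
  [0, -7, -2, -8]
  [∞, 0, 5, -1]
  [∞, 20, 0, 14]
  [8, 1, 6, 0]
D(4):
  [0, -7, -2, -8]
  [7, 0, 5, -1]
  [22, 15, 0, 14]
  [8, 1, 6, 0]
Answer: C*[4][3] = 6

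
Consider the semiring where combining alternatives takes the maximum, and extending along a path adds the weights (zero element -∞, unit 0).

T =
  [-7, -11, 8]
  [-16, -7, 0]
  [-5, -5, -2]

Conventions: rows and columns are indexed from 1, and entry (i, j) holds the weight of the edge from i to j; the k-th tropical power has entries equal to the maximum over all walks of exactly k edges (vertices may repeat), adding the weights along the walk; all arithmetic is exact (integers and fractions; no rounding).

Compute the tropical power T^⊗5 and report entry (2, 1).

T^⊗2:
  [3, 3, 6]
  [-5, -5, -2]
  [-7, -7, 3]
T^⊗3:
  [1, 1, 11]
  [-7, -7, 3]
  [-2, -2, 1]
T^⊗4:
  [6, 6, 9]
  [-2, -2, 1]
  [-4, -4, 6]
T^⊗5:
  [4, 4, 14]
  [-4, -4, 6]
  [1, 1, 4]
Key observation: the optimum is the walk 2->3->1->3->3->1, with weight 0 + (-5) + 8 + (-2) + (-5) = -4.
Optimal value attained by: walk 2->3->1->3->3->1.
Answer: (T^⊗5)[2][1] = -4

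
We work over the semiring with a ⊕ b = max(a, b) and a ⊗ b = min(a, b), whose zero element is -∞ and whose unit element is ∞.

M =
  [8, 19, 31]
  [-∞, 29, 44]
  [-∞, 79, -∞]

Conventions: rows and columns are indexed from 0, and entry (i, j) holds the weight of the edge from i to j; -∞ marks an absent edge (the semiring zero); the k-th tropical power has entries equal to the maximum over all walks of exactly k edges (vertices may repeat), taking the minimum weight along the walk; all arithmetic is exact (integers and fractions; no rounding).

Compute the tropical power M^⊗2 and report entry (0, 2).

M^⊗2:
  [8, 31, 19]
  [-∞, 44, 29]
  [-∞, 29, 44]
Key observation: the optimum is the walk 0->1->2, with weight 19 min 44 = 19.
Optimal value attained by: walk 0->1->2.
Answer: (M^⊗2)[0][2] = 19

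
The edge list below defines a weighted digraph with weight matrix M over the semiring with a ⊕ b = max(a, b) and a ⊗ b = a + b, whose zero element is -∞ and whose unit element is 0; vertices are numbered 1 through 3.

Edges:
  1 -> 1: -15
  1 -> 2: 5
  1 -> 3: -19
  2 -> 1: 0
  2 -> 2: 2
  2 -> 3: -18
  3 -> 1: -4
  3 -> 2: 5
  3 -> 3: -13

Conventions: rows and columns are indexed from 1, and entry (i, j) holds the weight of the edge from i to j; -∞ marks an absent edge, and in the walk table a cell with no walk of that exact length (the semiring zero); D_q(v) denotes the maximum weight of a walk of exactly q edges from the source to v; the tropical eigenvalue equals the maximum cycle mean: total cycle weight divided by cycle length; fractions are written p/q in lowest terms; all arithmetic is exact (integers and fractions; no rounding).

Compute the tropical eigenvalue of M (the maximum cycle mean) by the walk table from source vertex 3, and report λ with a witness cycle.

q=0: [-∞, -∞, 0]
q=1: [-4, 5, -13]
q=2: [5, 7, -13]
q=3: [7, 10, -11]
Optimal cycle mean attained by: cycle 1->2->1, total 5 + 0, length 2.
Answer: λ = 5/2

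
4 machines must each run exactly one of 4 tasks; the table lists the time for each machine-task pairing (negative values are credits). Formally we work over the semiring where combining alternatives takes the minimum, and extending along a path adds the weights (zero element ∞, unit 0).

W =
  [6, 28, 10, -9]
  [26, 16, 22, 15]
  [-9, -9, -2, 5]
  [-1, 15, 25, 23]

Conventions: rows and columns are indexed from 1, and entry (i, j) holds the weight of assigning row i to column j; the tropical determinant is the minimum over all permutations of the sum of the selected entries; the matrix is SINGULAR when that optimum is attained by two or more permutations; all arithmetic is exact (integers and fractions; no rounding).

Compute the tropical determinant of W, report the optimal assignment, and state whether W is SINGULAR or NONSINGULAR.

σ = (1, 2, 3, 4): 6 + 16 + (-2) + 23 = 43
σ = (1, 2, 4, 3): 6 + 16 + 5 + 25 = 52
σ = (1, 3, 2, 4): 6 + 22 + (-9) + 23 = 42
σ = (1, 3, 4, 2): 6 + 22 + 5 + 15 = 48
σ = (1, 4, 2, 3): 6 + 15 + (-9) + 25 = 37
σ = (1, 4, 3, 2): 6 + 15 + (-2) + 15 = 34
σ = (2, 1, 3, 4): 28 + 26 + (-2) + 23 = 75
σ = (2, 1, 4, 3): 28 + 26 + 5 + 25 = 84
σ = (2, 3, 1, 4): 28 + 22 + (-9) + 23 = 64
σ = (2, 3, 4, 1): 28 + 22 + 5 + (-1) = 54
σ = (2, 4, 1, 3): 28 + 15 + (-9) + 25 = 59
σ = (2, 4, 3, 1): 28 + 15 + (-2) + (-1) = 40
σ = (3, 1, 2, 4): 10 + 26 + (-9) + 23 = 50
σ = (3, 1, 4, 2): 10 + 26 + 5 + 15 = 56
σ = (3, 2, 1, 4): 10 + 16 + (-9) + 23 = 40
σ = (3, 2, 4, 1): 10 + 16 + 5 + (-1) = 30
σ = (3, 4, 1, 2): 10 + 15 + (-9) + 15 = 31
σ = (3, 4, 2, 1): 10 + 15 + (-9) + (-1) = 15
σ = (4, 1, 2, 3): (-9) + 26 + (-9) + 25 = 33
σ = (4, 1, 3, 2): (-9) + 26 + (-2) + 15 = 30
σ = (4, 2, 1, 3): (-9) + 16 + (-9) + 25 = 23
σ = (4, 2, 3, 1): (-9) + 16 + (-2) + (-1) = 4
σ = (4, 3, 1, 2): (-9) + 22 + (-9) + 15 = 19
σ = (4, 3, 2, 1): (-9) + 22 + (-9) + (-1) = 3
Optimal value attained by: σ = (4, 3, 2, 1).
Answer: det⊕(W) = 3; verdict: NONSINGULAR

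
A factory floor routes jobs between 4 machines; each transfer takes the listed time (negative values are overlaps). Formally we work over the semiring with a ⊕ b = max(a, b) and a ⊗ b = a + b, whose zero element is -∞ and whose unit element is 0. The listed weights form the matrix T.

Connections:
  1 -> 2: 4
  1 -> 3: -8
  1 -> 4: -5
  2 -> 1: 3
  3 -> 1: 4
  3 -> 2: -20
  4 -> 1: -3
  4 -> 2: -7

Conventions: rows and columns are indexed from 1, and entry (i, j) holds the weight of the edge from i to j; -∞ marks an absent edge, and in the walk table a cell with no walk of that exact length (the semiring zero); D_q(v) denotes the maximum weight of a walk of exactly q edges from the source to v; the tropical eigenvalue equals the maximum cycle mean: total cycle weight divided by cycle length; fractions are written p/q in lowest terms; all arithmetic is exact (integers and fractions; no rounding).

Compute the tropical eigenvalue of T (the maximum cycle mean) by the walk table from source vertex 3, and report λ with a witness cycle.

q=0: [-∞, -∞, 0, -∞]
q=1: [4, -20, -∞, -∞]
q=2: [-17, 8, -4, -1]
q=3: [11, -8, -25, -22]
q=4: [-5, 15, 3, 6]
Optimal cycle mean attained by: cycle 1->2->1, total 4 + 3, length 2.
Answer: λ = 7/2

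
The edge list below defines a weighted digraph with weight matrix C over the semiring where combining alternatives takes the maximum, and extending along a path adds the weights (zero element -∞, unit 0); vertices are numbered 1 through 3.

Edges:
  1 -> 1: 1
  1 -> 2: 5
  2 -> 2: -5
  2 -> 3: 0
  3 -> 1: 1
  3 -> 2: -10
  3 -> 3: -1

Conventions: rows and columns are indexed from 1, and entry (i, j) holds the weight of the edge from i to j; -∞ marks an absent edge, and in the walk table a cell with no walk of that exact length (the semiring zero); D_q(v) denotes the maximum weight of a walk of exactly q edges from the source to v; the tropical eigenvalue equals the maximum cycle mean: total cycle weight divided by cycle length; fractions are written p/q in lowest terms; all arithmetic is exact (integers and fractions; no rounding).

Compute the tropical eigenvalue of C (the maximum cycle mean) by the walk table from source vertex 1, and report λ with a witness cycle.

q=0: [0, -∞, -∞]
q=1: [1, 5, -∞]
q=2: [2, 6, 5]
q=3: [6, 7, 6]
Optimal cycle mean attained by: cycle 1->2->3->1, total 5 + 0 + 1, length 3.
Answer: λ = 2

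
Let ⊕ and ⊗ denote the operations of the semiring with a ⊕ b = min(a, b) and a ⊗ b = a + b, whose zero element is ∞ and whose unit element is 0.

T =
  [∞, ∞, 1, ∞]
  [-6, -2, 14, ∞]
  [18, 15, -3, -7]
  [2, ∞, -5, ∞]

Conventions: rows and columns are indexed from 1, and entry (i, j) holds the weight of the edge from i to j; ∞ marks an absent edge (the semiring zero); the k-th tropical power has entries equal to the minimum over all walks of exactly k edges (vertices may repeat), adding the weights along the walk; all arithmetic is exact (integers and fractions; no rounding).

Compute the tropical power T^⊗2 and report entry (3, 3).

T^⊗2:
  [19, 16, -2, -6]
  [-8, -4, -5, 7]
  [-5, 12, -12, -10]
  [13, 10, -8, -12]
Key observation: the optimum is the walk 3->4->3, with weight (-7) + (-5) = -12.
Optimal value attained by: walk 3->4->3.
Answer: (T^⊗2)[3][3] = -12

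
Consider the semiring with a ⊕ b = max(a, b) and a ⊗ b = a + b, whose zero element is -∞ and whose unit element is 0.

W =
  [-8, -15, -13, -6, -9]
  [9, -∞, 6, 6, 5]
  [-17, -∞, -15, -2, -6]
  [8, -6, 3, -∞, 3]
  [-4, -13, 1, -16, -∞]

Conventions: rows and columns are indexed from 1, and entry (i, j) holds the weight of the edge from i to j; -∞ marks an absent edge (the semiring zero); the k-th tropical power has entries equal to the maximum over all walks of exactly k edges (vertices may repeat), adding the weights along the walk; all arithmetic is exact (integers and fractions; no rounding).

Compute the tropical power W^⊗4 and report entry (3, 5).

W^⊗2:
  [2, -12, -3, -9, -3]
  [14, 0, 9, 4, 9]
  [6, -8, 1, -17, 1]
  [3, -7, 4, 2, -1]
  [-4, -19, -7, -1, -5]
W^⊗3:
  [-1, -13, -2, -4, -6]
  [12, -1, 10, 8, 7]
  [1, -9, 2, 0, -3]
  [10, -4, 5, 2, 5]
  [7, -7, 2, -9, 2]
W^⊗4:
  [4, -10, -1, -4, -1]
  [16, 2, 11, 8, 11]
  [8, -6, 3, 0, 3]
  [10, -4, 6, 4, 5]
  [2, -8, 3, 1, -2]
Key observation: the optimum is the walk 3->4->1->4->5, with weight (-2) + 8 + (-6) + 3 = 3.
Optimal value attained by: walk 3->4->1->4->5.
Answer: (W^⊗4)[3][5] = 3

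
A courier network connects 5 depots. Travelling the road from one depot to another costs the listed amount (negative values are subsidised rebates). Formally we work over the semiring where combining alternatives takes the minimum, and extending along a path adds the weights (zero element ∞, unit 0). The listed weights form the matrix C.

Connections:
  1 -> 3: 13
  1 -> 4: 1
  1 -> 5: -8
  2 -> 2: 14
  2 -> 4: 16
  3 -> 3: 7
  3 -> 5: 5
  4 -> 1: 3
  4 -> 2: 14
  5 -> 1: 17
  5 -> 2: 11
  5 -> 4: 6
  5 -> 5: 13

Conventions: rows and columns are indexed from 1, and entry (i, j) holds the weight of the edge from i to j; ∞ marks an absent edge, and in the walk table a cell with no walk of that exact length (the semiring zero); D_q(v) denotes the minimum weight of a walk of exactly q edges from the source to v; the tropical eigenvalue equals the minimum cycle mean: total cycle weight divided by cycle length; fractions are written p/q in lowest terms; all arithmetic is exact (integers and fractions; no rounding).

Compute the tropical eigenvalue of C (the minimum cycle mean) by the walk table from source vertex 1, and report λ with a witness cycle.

q=0: [0, ∞, ∞, ∞, ∞]
q=1: [∞, ∞, 13, 1, -8]
q=2: [4, 3, 20, -2, 5]
q=3: [1, 12, 17, 5, -4]
q=4: [8, 7, 14, 2, -7]
q=5: [5, 4, 21, -1, 0]
Optimal cycle mean attained by: cycle 1->5->4->1, total (-8) + 6 + 3, length 3.
Answer: λ = 1/3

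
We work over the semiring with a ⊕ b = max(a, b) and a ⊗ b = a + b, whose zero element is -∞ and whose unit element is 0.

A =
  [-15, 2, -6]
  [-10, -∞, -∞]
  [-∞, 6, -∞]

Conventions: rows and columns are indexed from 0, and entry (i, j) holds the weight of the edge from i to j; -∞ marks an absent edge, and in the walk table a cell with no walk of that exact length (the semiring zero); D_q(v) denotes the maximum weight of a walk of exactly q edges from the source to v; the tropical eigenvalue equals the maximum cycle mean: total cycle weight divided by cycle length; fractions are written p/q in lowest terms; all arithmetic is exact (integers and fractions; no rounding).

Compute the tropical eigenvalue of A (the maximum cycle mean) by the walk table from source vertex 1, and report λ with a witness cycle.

q=0: [-∞, 0, -∞]
q=1: [-10, -∞, -∞]
q=2: [-25, -8, -16]
q=3: [-18, -10, -31]
Optimal cycle mean attained by: cycle 0->2->1->0, total (-6) + 6 + (-10), length 3.
Answer: λ = -10/3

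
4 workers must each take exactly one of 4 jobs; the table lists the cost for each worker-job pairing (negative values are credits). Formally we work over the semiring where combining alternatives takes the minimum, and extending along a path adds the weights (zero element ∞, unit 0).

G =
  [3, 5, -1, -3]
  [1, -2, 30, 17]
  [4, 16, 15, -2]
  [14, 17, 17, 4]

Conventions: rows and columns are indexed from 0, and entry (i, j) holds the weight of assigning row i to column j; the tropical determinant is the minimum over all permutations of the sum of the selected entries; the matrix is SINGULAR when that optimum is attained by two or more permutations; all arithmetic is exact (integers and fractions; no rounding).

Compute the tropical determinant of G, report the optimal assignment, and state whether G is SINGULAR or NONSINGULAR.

σ = (0, 1, 2, 3): 3 + (-2) + 15 + 4 = 20
σ = (0, 1, 3, 2): 3 + (-2) + (-2) + 17 = 16
σ = (0, 2, 1, 3): 3 + 30 + 16 + 4 = 53
σ = (0, 2, 3, 1): 3 + 30 + (-2) + 17 = 48
σ = (0, 3, 1, 2): 3 + 17 + 16 + 17 = 53
σ = (0, 3, 2, 1): 3 + 17 + 15 + 17 = 52
σ = (1, 0, 2, 3): 5 + 1 + 15 + 4 = 25
σ = (1, 0, 3, 2): 5 + 1 + (-2) + 17 = 21
σ = (1, 2, 0, 3): 5 + 30 + 4 + 4 = 43
σ = (1, 2, 3, 0): 5 + 30 + (-2) + 14 = 47
σ = (1, 3, 0, 2): 5 + 17 + 4 + 17 = 43
σ = (1, 3, 2, 0): 5 + 17 + 15 + 14 = 51
σ = (2, 0, 1, 3): (-1) + 1 + 16 + 4 = 20
σ = (2, 0, 3, 1): (-1) + 1 + (-2) + 17 = 15
σ = (2, 1, 0, 3): (-1) + (-2) + 4 + 4 = 5
σ = (2, 1, 3, 0): (-1) + (-2) + (-2) + 14 = 9
σ = (2, 3, 0, 1): (-1) + 17 + 4 + 17 = 37
σ = (2, 3, 1, 0): (-1) + 17 + 16 + 14 = 46
σ = (3, 0, 1, 2): (-3) + 1 + 16 + 17 = 31
σ = (3, 0, 2, 1): (-3) + 1 + 15 + 17 = 30
σ = (3, 1, 0, 2): (-3) + (-2) + 4 + 17 = 16
σ = (3, 1, 2, 0): (-3) + (-2) + 15 + 14 = 24
σ = (3, 2, 0, 1): (-3) + 30 + 4 + 17 = 48
σ = (3, 2, 1, 0): (-3) + 30 + 16 + 14 = 57
Optimal value attained by: σ = (2, 1, 0, 3).
Answer: det⊕(G) = 5; verdict: NONSINGULAR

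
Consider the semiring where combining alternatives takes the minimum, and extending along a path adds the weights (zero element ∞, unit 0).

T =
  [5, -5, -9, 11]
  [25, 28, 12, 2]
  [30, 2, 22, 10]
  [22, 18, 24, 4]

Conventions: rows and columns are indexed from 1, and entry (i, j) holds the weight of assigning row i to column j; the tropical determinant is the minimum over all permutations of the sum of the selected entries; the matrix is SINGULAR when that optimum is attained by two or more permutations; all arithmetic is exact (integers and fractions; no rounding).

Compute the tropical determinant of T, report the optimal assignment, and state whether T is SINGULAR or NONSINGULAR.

σ = (1, 2, 3, 4): 5 + 28 + 22 + 4 = 59
σ = (1, 2, 4, 3): 5 + 28 + 10 + 24 = 67
σ = (1, 3, 2, 4): 5 + 12 + 2 + 4 = 23
σ = (1, 3, 4, 2): 5 + 12 + 10 + 18 = 45
σ = (1, 4, 2, 3): 5 + 2 + 2 + 24 = 33
σ = (1, 4, 3, 2): 5 + 2 + 22 + 18 = 47
σ = (2, 1, 3, 4): (-5) + 25 + 22 + 4 = 46
σ = (2, 1, 4, 3): (-5) + 25 + 10 + 24 = 54
σ = (2, 3, 1, 4): (-5) + 12 + 30 + 4 = 41
σ = (2, 3, 4, 1): (-5) + 12 + 10 + 22 = 39
σ = (2, 4, 1, 3): (-5) + 2 + 30 + 24 = 51
σ = (2, 4, 3, 1): (-5) + 2 + 22 + 22 = 41
σ = (3, 1, 2, 4): (-9) + 25 + 2 + 4 = 22
σ = (3, 1, 4, 2): (-9) + 25 + 10 + 18 = 44
σ = (3, 2, 1, 4): (-9) + 28 + 30 + 4 = 53
σ = (3, 2, 4, 1): (-9) + 28 + 10 + 22 = 51
σ = (3, 4, 1, 2): (-9) + 2 + 30 + 18 = 41
σ = (3, 4, 2, 1): (-9) + 2 + 2 + 22 = 17
σ = (4, 1, 2, 3): 11 + 25 + 2 + 24 = 62
σ = (4, 1, 3, 2): 11 + 25 + 22 + 18 = 76
σ = (4, 2, 1, 3): 11 + 28 + 30 + 24 = 93
σ = (4, 2, 3, 1): 11 + 28 + 22 + 22 = 83
σ = (4, 3, 1, 2): 11 + 12 + 30 + 18 = 71
σ = (4, 3, 2, 1): 11 + 12 + 2 + 22 = 47
Optimal value attained by: σ = (3, 4, 2, 1).
Answer: det⊕(T) = 17; verdict: NONSINGULAR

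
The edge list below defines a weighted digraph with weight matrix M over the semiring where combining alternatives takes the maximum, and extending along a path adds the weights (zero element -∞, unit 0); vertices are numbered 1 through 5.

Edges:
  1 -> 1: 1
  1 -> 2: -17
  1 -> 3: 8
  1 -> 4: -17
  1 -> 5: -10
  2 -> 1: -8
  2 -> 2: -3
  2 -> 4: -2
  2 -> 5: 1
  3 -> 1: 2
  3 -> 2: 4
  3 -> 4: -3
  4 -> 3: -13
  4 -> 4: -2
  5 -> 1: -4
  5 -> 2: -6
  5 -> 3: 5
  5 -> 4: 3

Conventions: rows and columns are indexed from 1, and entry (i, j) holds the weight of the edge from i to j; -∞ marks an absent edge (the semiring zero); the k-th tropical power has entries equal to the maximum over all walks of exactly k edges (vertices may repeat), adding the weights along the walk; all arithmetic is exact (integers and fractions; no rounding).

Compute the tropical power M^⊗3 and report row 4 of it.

M^⊗2:
  [10, 12, 9, 5, -9]
  [-3, -5, 6, 4, -2]
  [3, 1, 10, 2, 5]
  [-11, -9, -15, -4, -∞]
  [7, 9, 4, 2, -5]
M^⊗3:
  [11, 13, 18, 10, 13]
  [8, 10, 5, 3, -4]
  [12, 14, 11, 8, 2]
  [-10, -11, -3, -6, -8]
  [8, 8, 15, 7, 10]
Answer: row 4 of M^⊗3 = [-10, -11, -3, -6, -8]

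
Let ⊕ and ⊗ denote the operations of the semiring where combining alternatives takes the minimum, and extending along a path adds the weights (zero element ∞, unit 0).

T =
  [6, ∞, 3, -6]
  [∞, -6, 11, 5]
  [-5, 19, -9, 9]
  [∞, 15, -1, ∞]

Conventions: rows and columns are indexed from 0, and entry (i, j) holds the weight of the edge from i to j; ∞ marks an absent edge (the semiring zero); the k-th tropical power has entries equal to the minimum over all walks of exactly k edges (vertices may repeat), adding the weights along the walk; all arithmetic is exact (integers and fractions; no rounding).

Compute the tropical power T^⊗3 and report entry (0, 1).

T^⊗2:
  [-2, 9, -7, 0]
  [6, -12, 2, -1]
  [-14, 10, -18, -11]
  [-6, 9, -10, 8]
T^⊗3:
  [-12, 3, -16, -8]
  [-3, -18, -7, -7]
  [-23, 1, -27, -20]
  [-15, 3, -19, -12]
Key observation: the optimum is the walk 0->3->1->1, with weight (-6) + 15 + (-6) = 3.
Optimal value attained by: walk 0->3->1->1.
Answer: (T^⊗3)[0][1] = 3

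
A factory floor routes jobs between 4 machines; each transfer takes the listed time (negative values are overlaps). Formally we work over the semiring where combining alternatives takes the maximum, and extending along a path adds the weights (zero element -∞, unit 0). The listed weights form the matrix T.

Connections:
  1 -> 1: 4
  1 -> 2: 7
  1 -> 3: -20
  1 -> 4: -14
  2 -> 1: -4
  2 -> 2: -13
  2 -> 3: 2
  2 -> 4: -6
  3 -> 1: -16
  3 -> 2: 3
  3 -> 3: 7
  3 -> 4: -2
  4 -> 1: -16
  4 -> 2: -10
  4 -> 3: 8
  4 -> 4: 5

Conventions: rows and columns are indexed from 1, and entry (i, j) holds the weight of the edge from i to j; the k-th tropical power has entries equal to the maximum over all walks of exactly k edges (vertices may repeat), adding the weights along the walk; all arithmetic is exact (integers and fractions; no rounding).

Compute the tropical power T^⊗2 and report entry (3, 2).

T^⊗2:
  [8, 11, 9, 1]
  [0, 5, 9, 0]
  [-1, 10, 14, 5]
  [-8, 11, 15, 10]
Key observation: the optimum is the walk 3->3->2, with weight 7 + 3 = 10.
Optimal value attained by: walk 3->3->2.
Answer: (T^⊗2)[3][2] = 10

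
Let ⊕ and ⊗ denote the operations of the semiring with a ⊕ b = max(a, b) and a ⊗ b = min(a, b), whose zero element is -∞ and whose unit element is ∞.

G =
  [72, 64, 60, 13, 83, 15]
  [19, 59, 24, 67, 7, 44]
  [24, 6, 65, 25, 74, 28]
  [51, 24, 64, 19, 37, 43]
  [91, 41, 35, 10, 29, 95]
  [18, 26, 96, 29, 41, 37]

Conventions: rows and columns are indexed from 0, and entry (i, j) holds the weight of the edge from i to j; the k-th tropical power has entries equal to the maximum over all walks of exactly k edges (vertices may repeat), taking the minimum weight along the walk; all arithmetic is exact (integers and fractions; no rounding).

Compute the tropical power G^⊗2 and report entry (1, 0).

G^⊗2:
  [83, 64, 60, 64, 72, 83]
  [51, 59, 64, 59, 41, 44]
  [74, 41, 65, 28, 65, 74]
  [51, 51, 64, 29, 64, 37]
  [72, 64, 95, 41, 83, 41]
  [41, 41, 65, 29, 74, 41]
Key observation: the optimum is the walk 1->3->0, with weight 67 min 51 = 51.
Optimal value attained by: walk 1->3->0.
Answer: (G^⊗2)[1][0] = 51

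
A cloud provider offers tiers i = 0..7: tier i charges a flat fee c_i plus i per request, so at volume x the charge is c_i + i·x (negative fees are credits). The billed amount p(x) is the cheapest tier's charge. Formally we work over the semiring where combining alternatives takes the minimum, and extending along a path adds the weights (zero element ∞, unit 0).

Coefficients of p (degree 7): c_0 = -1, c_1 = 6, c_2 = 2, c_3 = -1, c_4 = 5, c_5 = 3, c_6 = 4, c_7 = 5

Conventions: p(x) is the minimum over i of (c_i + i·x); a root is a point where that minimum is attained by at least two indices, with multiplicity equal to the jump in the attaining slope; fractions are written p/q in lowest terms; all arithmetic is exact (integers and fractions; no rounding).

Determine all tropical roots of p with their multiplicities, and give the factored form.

hull edge (i=0, c=-1) to (i=3, c=-1): slope 0, span 3
hull edge (i=3, c=-1) to (i=7, c=5): slope 3/2, span 4
Factored form: p(x) = 5 ⊗ (x ⊕ (-3/2)) ⊗ (x ⊕ (-3/2)) ⊗ (x ⊕ (-3/2)) ⊗ (x ⊕ (-3/2)) ⊗ (x ⊕ 0) ⊗ (x ⊕ 0) ⊗ (x ⊕ 0)
Answer: roots = -3/2 (mult 4), 0 (mult 3)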